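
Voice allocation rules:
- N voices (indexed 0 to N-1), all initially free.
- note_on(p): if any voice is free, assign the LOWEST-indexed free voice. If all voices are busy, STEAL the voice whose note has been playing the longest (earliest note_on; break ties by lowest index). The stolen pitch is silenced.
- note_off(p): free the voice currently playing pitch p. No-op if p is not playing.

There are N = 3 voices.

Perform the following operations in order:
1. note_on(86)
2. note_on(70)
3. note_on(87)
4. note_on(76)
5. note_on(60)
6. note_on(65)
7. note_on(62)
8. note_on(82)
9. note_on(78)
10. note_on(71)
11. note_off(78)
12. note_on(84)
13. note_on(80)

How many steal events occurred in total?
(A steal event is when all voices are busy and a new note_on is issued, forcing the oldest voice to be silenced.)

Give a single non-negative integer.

Answer: 8

Derivation:
Op 1: note_on(86): voice 0 is free -> assigned | voices=[86 - -]
Op 2: note_on(70): voice 1 is free -> assigned | voices=[86 70 -]
Op 3: note_on(87): voice 2 is free -> assigned | voices=[86 70 87]
Op 4: note_on(76): all voices busy, STEAL voice 0 (pitch 86, oldest) -> assign | voices=[76 70 87]
Op 5: note_on(60): all voices busy, STEAL voice 1 (pitch 70, oldest) -> assign | voices=[76 60 87]
Op 6: note_on(65): all voices busy, STEAL voice 2 (pitch 87, oldest) -> assign | voices=[76 60 65]
Op 7: note_on(62): all voices busy, STEAL voice 0 (pitch 76, oldest) -> assign | voices=[62 60 65]
Op 8: note_on(82): all voices busy, STEAL voice 1 (pitch 60, oldest) -> assign | voices=[62 82 65]
Op 9: note_on(78): all voices busy, STEAL voice 2 (pitch 65, oldest) -> assign | voices=[62 82 78]
Op 10: note_on(71): all voices busy, STEAL voice 0 (pitch 62, oldest) -> assign | voices=[71 82 78]
Op 11: note_off(78): free voice 2 | voices=[71 82 -]
Op 12: note_on(84): voice 2 is free -> assigned | voices=[71 82 84]
Op 13: note_on(80): all voices busy, STEAL voice 1 (pitch 82, oldest) -> assign | voices=[71 80 84]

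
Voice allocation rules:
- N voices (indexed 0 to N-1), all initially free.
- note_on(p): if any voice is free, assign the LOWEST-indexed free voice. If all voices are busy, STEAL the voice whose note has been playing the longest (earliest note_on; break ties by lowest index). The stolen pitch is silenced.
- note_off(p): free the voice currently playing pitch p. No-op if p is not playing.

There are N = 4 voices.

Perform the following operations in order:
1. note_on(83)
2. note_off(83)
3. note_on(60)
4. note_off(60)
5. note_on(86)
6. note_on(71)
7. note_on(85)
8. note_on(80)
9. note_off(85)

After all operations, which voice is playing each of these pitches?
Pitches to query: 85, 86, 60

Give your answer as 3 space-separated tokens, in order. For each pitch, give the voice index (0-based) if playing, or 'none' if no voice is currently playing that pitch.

Op 1: note_on(83): voice 0 is free -> assigned | voices=[83 - - -]
Op 2: note_off(83): free voice 0 | voices=[- - - -]
Op 3: note_on(60): voice 0 is free -> assigned | voices=[60 - - -]
Op 4: note_off(60): free voice 0 | voices=[- - - -]
Op 5: note_on(86): voice 0 is free -> assigned | voices=[86 - - -]
Op 6: note_on(71): voice 1 is free -> assigned | voices=[86 71 - -]
Op 7: note_on(85): voice 2 is free -> assigned | voices=[86 71 85 -]
Op 8: note_on(80): voice 3 is free -> assigned | voices=[86 71 85 80]
Op 9: note_off(85): free voice 2 | voices=[86 71 - 80]

Answer: none 0 none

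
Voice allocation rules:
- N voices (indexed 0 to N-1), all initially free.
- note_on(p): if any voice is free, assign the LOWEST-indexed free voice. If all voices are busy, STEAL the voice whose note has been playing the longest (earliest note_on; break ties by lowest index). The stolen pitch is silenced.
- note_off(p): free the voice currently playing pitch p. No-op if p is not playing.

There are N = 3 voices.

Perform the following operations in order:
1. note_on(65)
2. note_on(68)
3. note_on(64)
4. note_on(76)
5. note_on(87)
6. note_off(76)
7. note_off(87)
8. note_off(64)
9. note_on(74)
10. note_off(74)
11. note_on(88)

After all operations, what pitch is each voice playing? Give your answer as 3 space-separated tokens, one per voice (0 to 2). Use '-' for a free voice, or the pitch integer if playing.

Answer: 88 - -

Derivation:
Op 1: note_on(65): voice 0 is free -> assigned | voices=[65 - -]
Op 2: note_on(68): voice 1 is free -> assigned | voices=[65 68 -]
Op 3: note_on(64): voice 2 is free -> assigned | voices=[65 68 64]
Op 4: note_on(76): all voices busy, STEAL voice 0 (pitch 65, oldest) -> assign | voices=[76 68 64]
Op 5: note_on(87): all voices busy, STEAL voice 1 (pitch 68, oldest) -> assign | voices=[76 87 64]
Op 6: note_off(76): free voice 0 | voices=[- 87 64]
Op 7: note_off(87): free voice 1 | voices=[- - 64]
Op 8: note_off(64): free voice 2 | voices=[- - -]
Op 9: note_on(74): voice 0 is free -> assigned | voices=[74 - -]
Op 10: note_off(74): free voice 0 | voices=[- - -]
Op 11: note_on(88): voice 0 is free -> assigned | voices=[88 - -]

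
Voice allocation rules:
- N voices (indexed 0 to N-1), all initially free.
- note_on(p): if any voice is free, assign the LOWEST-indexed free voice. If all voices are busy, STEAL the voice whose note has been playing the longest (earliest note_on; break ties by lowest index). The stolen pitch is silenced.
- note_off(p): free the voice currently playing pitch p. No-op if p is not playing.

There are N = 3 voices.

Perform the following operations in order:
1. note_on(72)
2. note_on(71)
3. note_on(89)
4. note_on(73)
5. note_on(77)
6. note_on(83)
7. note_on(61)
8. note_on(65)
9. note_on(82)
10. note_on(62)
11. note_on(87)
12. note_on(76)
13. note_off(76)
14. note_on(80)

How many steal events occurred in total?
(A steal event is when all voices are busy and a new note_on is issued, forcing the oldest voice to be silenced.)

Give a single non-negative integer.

Op 1: note_on(72): voice 0 is free -> assigned | voices=[72 - -]
Op 2: note_on(71): voice 1 is free -> assigned | voices=[72 71 -]
Op 3: note_on(89): voice 2 is free -> assigned | voices=[72 71 89]
Op 4: note_on(73): all voices busy, STEAL voice 0 (pitch 72, oldest) -> assign | voices=[73 71 89]
Op 5: note_on(77): all voices busy, STEAL voice 1 (pitch 71, oldest) -> assign | voices=[73 77 89]
Op 6: note_on(83): all voices busy, STEAL voice 2 (pitch 89, oldest) -> assign | voices=[73 77 83]
Op 7: note_on(61): all voices busy, STEAL voice 0 (pitch 73, oldest) -> assign | voices=[61 77 83]
Op 8: note_on(65): all voices busy, STEAL voice 1 (pitch 77, oldest) -> assign | voices=[61 65 83]
Op 9: note_on(82): all voices busy, STEAL voice 2 (pitch 83, oldest) -> assign | voices=[61 65 82]
Op 10: note_on(62): all voices busy, STEAL voice 0 (pitch 61, oldest) -> assign | voices=[62 65 82]
Op 11: note_on(87): all voices busy, STEAL voice 1 (pitch 65, oldest) -> assign | voices=[62 87 82]
Op 12: note_on(76): all voices busy, STEAL voice 2 (pitch 82, oldest) -> assign | voices=[62 87 76]
Op 13: note_off(76): free voice 2 | voices=[62 87 -]
Op 14: note_on(80): voice 2 is free -> assigned | voices=[62 87 80]

Answer: 9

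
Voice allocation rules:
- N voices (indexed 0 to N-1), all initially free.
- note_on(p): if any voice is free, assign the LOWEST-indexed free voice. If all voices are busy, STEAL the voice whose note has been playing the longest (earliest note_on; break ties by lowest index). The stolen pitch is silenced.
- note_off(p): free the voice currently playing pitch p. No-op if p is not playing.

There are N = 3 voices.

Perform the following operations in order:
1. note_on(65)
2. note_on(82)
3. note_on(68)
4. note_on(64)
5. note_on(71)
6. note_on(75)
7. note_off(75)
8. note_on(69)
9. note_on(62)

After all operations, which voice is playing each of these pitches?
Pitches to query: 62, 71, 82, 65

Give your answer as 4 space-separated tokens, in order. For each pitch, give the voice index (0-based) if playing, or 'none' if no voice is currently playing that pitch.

Answer: 0 1 none none

Derivation:
Op 1: note_on(65): voice 0 is free -> assigned | voices=[65 - -]
Op 2: note_on(82): voice 1 is free -> assigned | voices=[65 82 -]
Op 3: note_on(68): voice 2 is free -> assigned | voices=[65 82 68]
Op 4: note_on(64): all voices busy, STEAL voice 0 (pitch 65, oldest) -> assign | voices=[64 82 68]
Op 5: note_on(71): all voices busy, STEAL voice 1 (pitch 82, oldest) -> assign | voices=[64 71 68]
Op 6: note_on(75): all voices busy, STEAL voice 2 (pitch 68, oldest) -> assign | voices=[64 71 75]
Op 7: note_off(75): free voice 2 | voices=[64 71 -]
Op 8: note_on(69): voice 2 is free -> assigned | voices=[64 71 69]
Op 9: note_on(62): all voices busy, STEAL voice 0 (pitch 64, oldest) -> assign | voices=[62 71 69]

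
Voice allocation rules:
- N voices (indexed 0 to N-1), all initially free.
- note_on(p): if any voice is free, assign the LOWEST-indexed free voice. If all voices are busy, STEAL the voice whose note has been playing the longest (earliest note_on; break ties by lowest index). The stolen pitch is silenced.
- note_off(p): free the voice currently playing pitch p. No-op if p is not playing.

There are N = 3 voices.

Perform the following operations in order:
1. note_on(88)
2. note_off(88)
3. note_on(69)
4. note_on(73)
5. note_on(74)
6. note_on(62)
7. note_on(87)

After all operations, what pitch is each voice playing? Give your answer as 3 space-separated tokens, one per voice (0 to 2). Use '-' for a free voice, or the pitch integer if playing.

Answer: 62 87 74

Derivation:
Op 1: note_on(88): voice 0 is free -> assigned | voices=[88 - -]
Op 2: note_off(88): free voice 0 | voices=[- - -]
Op 3: note_on(69): voice 0 is free -> assigned | voices=[69 - -]
Op 4: note_on(73): voice 1 is free -> assigned | voices=[69 73 -]
Op 5: note_on(74): voice 2 is free -> assigned | voices=[69 73 74]
Op 6: note_on(62): all voices busy, STEAL voice 0 (pitch 69, oldest) -> assign | voices=[62 73 74]
Op 7: note_on(87): all voices busy, STEAL voice 1 (pitch 73, oldest) -> assign | voices=[62 87 74]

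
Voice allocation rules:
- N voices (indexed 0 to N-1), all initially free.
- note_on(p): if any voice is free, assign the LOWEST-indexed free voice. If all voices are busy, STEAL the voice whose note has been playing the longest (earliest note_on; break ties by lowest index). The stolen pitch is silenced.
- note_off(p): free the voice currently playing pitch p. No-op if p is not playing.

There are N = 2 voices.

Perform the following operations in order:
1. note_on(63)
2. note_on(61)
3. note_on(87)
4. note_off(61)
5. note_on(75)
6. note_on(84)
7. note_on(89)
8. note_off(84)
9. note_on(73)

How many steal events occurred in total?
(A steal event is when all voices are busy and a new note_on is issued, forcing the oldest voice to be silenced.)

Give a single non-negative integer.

Answer: 3

Derivation:
Op 1: note_on(63): voice 0 is free -> assigned | voices=[63 -]
Op 2: note_on(61): voice 1 is free -> assigned | voices=[63 61]
Op 3: note_on(87): all voices busy, STEAL voice 0 (pitch 63, oldest) -> assign | voices=[87 61]
Op 4: note_off(61): free voice 1 | voices=[87 -]
Op 5: note_on(75): voice 1 is free -> assigned | voices=[87 75]
Op 6: note_on(84): all voices busy, STEAL voice 0 (pitch 87, oldest) -> assign | voices=[84 75]
Op 7: note_on(89): all voices busy, STEAL voice 1 (pitch 75, oldest) -> assign | voices=[84 89]
Op 8: note_off(84): free voice 0 | voices=[- 89]
Op 9: note_on(73): voice 0 is free -> assigned | voices=[73 89]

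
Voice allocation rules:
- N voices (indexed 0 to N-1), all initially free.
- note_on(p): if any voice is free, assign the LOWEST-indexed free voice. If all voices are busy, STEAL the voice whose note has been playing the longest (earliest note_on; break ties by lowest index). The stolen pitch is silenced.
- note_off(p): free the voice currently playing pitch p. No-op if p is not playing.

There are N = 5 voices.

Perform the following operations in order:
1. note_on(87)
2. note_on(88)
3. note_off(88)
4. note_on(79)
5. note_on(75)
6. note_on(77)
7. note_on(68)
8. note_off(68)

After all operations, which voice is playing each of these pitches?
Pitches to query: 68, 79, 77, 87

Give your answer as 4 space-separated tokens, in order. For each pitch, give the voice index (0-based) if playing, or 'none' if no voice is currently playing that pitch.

Answer: none 1 3 0

Derivation:
Op 1: note_on(87): voice 0 is free -> assigned | voices=[87 - - - -]
Op 2: note_on(88): voice 1 is free -> assigned | voices=[87 88 - - -]
Op 3: note_off(88): free voice 1 | voices=[87 - - - -]
Op 4: note_on(79): voice 1 is free -> assigned | voices=[87 79 - - -]
Op 5: note_on(75): voice 2 is free -> assigned | voices=[87 79 75 - -]
Op 6: note_on(77): voice 3 is free -> assigned | voices=[87 79 75 77 -]
Op 7: note_on(68): voice 4 is free -> assigned | voices=[87 79 75 77 68]
Op 8: note_off(68): free voice 4 | voices=[87 79 75 77 -]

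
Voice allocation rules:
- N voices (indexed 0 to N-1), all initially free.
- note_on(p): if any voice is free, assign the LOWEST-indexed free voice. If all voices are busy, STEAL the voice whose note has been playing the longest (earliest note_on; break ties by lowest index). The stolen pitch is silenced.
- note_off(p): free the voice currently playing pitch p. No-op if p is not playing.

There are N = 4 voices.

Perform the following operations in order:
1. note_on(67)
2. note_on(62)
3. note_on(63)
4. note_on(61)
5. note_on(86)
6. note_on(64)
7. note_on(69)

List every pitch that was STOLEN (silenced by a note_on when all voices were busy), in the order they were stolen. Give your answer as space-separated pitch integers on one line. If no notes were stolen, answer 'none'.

Op 1: note_on(67): voice 0 is free -> assigned | voices=[67 - - -]
Op 2: note_on(62): voice 1 is free -> assigned | voices=[67 62 - -]
Op 3: note_on(63): voice 2 is free -> assigned | voices=[67 62 63 -]
Op 4: note_on(61): voice 3 is free -> assigned | voices=[67 62 63 61]
Op 5: note_on(86): all voices busy, STEAL voice 0 (pitch 67, oldest) -> assign | voices=[86 62 63 61]
Op 6: note_on(64): all voices busy, STEAL voice 1 (pitch 62, oldest) -> assign | voices=[86 64 63 61]
Op 7: note_on(69): all voices busy, STEAL voice 2 (pitch 63, oldest) -> assign | voices=[86 64 69 61]

Answer: 67 62 63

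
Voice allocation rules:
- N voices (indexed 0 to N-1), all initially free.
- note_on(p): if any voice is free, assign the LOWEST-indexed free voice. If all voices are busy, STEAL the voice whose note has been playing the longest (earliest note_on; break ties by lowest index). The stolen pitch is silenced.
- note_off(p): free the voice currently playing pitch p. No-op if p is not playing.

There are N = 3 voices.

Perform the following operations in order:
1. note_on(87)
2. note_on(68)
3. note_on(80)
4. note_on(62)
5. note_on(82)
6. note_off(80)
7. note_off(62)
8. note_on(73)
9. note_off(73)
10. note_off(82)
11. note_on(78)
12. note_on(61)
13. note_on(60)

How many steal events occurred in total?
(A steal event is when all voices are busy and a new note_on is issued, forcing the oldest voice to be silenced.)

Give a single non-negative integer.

Answer: 2

Derivation:
Op 1: note_on(87): voice 0 is free -> assigned | voices=[87 - -]
Op 2: note_on(68): voice 1 is free -> assigned | voices=[87 68 -]
Op 3: note_on(80): voice 2 is free -> assigned | voices=[87 68 80]
Op 4: note_on(62): all voices busy, STEAL voice 0 (pitch 87, oldest) -> assign | voices=[62 68 80]
Op 5: note_on(82): all voices busy, STEAL voice 1 (pitch 68, oldest) -> assign | voices=[62 82 80]
Op 6: note_off(80): free voice 2 | voices=[62 82 -]
Op 7: note_off(62): free voice 0 | voices=[- 82 -]
Op 8: note_on(73): voice 0 is free -> assigned | voices=[73 82 -]
Op 9: note_off(73): free voice 0 | voices=[- 82 -]
Op 10: note_off(82): free voice 1 | voices=[- - -]
Op 11: note_on(78): voice 0 is free -> assigned | voices=[78 - -]
Op 12: note_on(61): voice 1 is free -> assigned | voices=[78 61 -]
Op 13: note_on(60): voice 2 is free -> assigned | voices=[78 61 60]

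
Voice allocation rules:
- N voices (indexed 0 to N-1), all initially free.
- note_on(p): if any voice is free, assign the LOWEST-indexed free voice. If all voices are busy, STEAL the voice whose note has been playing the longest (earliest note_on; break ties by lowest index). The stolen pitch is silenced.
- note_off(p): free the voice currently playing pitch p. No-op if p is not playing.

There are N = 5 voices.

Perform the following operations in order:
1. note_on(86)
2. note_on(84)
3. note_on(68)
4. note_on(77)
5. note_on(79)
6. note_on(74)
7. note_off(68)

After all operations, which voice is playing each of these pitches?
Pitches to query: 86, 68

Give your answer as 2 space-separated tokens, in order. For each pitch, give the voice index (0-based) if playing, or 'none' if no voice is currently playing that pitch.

Answer: none none

Derivation:
Op 1: note_on(86): voice 0 is free -> assigned | voices=[86 - - - -]
Op 2: note_on(84): voice 1 is free -> assigned | voices=[86 84 - - -]
Op 3: note_on(68): voice 2 is free -> assigned | voices=[86 84 68 - -]
Op 4: note_on(77): voice 3 is free -> assigned | voices=[86 84 68 77 -]
Op 5: note_on(79): voice 4 is free -> assigned | voices=[86 84 68 77 79]
Op 6: note_on(74): all voices busy, STEAL voice 0 (pitch 86, oldest) -> assign | voices=[74 84 68 77 79]
Op 7: note_off(68): free voice 2 | voices=[74 84 - 77 79]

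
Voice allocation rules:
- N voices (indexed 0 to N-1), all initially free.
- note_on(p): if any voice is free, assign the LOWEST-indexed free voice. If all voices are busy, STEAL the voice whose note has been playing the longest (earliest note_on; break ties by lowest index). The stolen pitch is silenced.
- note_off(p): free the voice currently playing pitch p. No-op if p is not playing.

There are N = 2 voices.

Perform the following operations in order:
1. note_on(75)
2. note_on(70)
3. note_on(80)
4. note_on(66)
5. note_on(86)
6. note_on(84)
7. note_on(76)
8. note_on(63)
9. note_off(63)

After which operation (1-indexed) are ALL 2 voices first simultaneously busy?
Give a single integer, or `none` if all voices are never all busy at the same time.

Op 1: note_on(75): voice 0 is free -> assigned | voices=[75 -]
Op 2: note_on(70): voice 1 is free -> assigned | voices=[75 70]
Op 3: note_on(80): all voices busy, STEAL voice 0 (pitch 75, oldest) -> assign | voices=[80 70]
Op 4: note_on(66): all voices busy, STEAL voice 1 (pitch 70, oldest) -> assign | voices=[80 66]
Op 5: note_on(86): all voices busy, STEAL voice 0 (pitch 80, oldest) -> assign | voices=[86 66]
Op 6: note_on(84): all voices busy, STEAL voice 1 (pitch 66, oldest) -> assign | voices=[86 84]
Op 7: note_on(76): all voices busy, STEAL voice 0 (pitch 86, oldest) -> assign | voices=[76 84]
Op 8: note_on(63): all voices busy, STEAL voice 1 (pitch 84, oldest) -> assign | voices=[76 63]
Op 9: note_off(63): free voice 1 | voices=[76 -]

Answer: 2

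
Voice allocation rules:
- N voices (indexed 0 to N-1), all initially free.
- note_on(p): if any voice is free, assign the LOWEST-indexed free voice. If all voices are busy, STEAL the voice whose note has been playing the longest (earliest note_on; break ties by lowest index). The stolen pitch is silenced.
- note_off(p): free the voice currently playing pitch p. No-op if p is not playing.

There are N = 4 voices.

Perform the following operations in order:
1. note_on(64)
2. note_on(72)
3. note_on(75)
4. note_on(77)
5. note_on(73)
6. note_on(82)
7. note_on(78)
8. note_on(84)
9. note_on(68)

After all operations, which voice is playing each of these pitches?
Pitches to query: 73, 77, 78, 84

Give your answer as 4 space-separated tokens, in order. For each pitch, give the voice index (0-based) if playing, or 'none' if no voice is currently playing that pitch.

Op 1: note_on(64): voice 0 is free -> assigned | voices=[64 - - -]
Op 2: note_on(72): voice 1 is free -> assigned | voices=[64 72 - -]
Op 3: note_on(75): voice 2 is free -> assigned | voices=[64 72 75 -]
Op 4: note_on(77): voice 3 is free -> assigned | voices=[64 72 75 77]
Op 5: note_on(73): all voices busy, STEAL voice 0 (pitch 64, oldest) -> assign | voices=[73 72 75 77]
Op 6: note_on(82): all voices busy, STEAL voice 1 (pitch 72, oldest) -> assign | voices=[73 82 75 77]
Op 7: note_on(78): all voices busy, STEAL voice 2 (pitch 75, oldest) -> assign | voices=[73 82 78 77]
Op 8: note_on(84): all voices busy, STEAL voice 3 (pitch 77, oldest) -> assign | voices=[73 82 78 84]
Op 9: note_on(68): all voices busy, STEAL voice 0 (pitch 73, oldest) -> assign | voices=[68 82 78 84]

Answer: none none 2 3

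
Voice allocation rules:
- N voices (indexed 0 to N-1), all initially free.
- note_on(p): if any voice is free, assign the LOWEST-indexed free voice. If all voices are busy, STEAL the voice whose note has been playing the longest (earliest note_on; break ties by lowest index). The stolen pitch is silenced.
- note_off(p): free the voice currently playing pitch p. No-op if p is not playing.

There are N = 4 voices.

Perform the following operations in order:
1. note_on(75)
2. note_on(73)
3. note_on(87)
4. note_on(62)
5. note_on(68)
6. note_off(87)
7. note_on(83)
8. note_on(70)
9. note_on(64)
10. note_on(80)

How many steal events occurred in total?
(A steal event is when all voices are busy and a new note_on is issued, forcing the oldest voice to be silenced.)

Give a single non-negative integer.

Op 1: note_on(75): voice 0 is free -> assigned | voices=[75 - - -]
Op 2: note_on(73): voice 1 is free -> assigned | voices=[75 73 - -]
Op 3: note_on(87): voice 2 is free -> assigned | voices=[75 73 87 -]
Op 4: note_on(62): voice 3 is free -> assigned | voices=[75 73 87 62]
Op 5: note_on(68): all voices busy, STEAL voice 0 (pitch 75, oldest) -> assign | voices=[68 73 87 62]
Op 6: note_off(87): free voice 2 | voices=[68 73 - 62]
Op 7: note_on(83): voice 2 is free -> assigned | voices=[68 73 83 62]
Op 8: note_on(70): all voices busy, STEAL voice 1 (pitch 73, oldest) -> assign | voices=[68 70 83 62]
Op 9: note_on(64): all voices busy, STEAL voice 3 (pitch 62, oldest) -> assign | voices=[68 70 83 64]
Op 10: note_on(80): all voices busy, STEAL voice 0 (pitch 68, oldest) -> assign | voices=[80 70 83 64]

Answer: 4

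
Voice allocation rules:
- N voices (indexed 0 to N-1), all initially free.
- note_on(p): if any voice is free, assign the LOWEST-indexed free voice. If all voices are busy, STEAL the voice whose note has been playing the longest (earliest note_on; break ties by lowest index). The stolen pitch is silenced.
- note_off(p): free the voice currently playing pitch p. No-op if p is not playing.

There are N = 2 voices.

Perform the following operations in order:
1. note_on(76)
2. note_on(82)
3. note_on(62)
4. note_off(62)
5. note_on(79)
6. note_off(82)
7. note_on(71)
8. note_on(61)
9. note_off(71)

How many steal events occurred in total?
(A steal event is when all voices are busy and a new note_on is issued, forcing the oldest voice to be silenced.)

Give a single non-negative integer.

Answer: 2

Derivation:
Op 1: note_on(76): voice 0 is free -> assigned | voices=[76 -]
Op 2: note_on(82): voice 1 is free -> assigned | voices=[76 82]
Op 3: note_on(62): all voices busy, STEAL voice 0 (pitch 76, oldest) -> assign | voices=[62 82]
Op 4: note_off(62): free voice 0 | voices=[- 82]
Op 5: note_on(79): voice 0 is free -> assigned | voices=[79 82]
Op 6: note_off(82): free voice 1 | voices=[79 -]
Op 7: note_on(71): voice 1 is free -> assigned | voices=[79 71]
Op 8: note_on(61): all voices busy, STEAL voice 0 (pitch 79, oldest) -> assign | voices=[61 71]
Op 9: note_off(71): free voice 1 | voices=[61 -]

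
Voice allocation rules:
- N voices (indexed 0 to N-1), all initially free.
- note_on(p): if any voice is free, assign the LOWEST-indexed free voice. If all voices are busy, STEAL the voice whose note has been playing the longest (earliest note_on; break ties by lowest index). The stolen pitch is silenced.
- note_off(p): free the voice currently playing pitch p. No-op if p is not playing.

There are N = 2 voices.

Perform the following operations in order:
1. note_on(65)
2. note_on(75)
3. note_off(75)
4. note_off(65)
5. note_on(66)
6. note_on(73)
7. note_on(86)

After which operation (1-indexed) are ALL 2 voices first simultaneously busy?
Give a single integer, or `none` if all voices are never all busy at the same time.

Op 1: note_on(65): voice 0 is free -> assigned | voices=[65 -]
Op 2: note_on(75): voice 1 is free -> assigned | voices=[65 75]
Op 3: note_off(75): free voice 1 | voices=[65 -]
Op 4: note_off(65): free voice 0 | voices=[- -]
Op 5: note_on(66): voice 0 is free -> assigned | voices=[66 -]
Op 6: note_on(73): voice 1 is free -> assigned | voices=[66 73]
Op 7: note_on(86): all voices busy, STEAL voice 0 (pitch 66, oldest) -> assign | voices=[86 73]

Answer: 2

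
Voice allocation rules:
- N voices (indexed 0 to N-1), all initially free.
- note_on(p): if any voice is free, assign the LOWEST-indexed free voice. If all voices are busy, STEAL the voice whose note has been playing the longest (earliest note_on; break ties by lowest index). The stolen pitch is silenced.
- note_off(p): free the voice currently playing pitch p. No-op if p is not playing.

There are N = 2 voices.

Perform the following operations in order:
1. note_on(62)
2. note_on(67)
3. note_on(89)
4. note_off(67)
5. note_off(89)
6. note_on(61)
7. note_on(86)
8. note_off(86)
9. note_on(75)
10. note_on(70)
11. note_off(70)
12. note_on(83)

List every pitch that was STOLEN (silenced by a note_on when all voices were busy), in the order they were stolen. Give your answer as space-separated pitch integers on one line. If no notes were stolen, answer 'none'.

Op 1: note_on(62): voice 0 is free -> assigned | voices=[62 -]
Op 2: note_on(67): voice 1 is free -> assigned | voices=[62 67]
Op 3: note_on(89): all voices busy, STEAL voice 0 (pitch 62, oldest) -> assign | voices=[89 67]
Op 4: note_off(67): free voice 1 | voices=[89 -]
Op 5: note_off(89): free voice 0 | voices=[- -]
Op 6: note_on(61): voice 0 is free -> assigned | voices=[61 -]
Op 7: note_on(86): voice 1 is free -> assigned | voices=[61 86]
Op 8: note_off(86): free voice 1 | voices=[61 -]
Op 9: note_on(75): voice 1 is free -> assigned | voices=[61 75]
Op 10: note_on(70): all voices busy, STEAL voice 0 (pitch 61, oldest) -> assign | voices=[70 75]
Op 11: note_off(70): free voice 0 | voices=[- 75]
Op 12: note_on(83): voice 0 is free -> assigned | voices=[83 75]

Answer: 62 61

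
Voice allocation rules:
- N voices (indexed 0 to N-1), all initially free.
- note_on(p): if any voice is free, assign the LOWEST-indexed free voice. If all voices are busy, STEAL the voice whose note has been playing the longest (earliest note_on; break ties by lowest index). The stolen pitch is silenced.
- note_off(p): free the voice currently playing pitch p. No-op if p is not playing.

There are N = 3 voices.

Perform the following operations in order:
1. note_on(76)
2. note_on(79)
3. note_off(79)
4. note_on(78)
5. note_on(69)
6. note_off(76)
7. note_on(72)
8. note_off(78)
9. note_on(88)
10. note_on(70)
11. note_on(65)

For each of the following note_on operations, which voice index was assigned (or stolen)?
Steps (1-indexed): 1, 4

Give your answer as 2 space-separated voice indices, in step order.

Answer: 0 1

Derivation:
Op 1: note_on(76): voice 0 is free -> assigned | voices=[76 - -]
Op 2: note_on(79): voice 1 is free -> assigned | voices=[76 79 -]
Op 3: note_off(79): free voice 1 | voices=[76 - -]
Op 4: note_on(78): voice 1 is free -> assigned | voices=[76 78 -]
Op 5: note_on(69): voice 2 is free -> assigned | voices=[76 78 69]
Op 6: note_off(76): free voice 0 | voices=[- 78 69]
Op 7: note_on(72): voice 0 is free -> assigned | voices=[72 78 69]
Op 8: note_off(78): free voice 1 | voices=[72 - 69]
Op 9: note_on(88): voice 1 is free -> assigned | voices=[72 88 69]
Op 10: note_on(70): all voices busy, STEAL voice 2 (pitch 69, oldest) -> assign | voices=[72 88 70]
Op 11: note_on(65): all voices busy, STEAL voice 0 (pitch 72, oldest) -> assign | voices=[65 88 70]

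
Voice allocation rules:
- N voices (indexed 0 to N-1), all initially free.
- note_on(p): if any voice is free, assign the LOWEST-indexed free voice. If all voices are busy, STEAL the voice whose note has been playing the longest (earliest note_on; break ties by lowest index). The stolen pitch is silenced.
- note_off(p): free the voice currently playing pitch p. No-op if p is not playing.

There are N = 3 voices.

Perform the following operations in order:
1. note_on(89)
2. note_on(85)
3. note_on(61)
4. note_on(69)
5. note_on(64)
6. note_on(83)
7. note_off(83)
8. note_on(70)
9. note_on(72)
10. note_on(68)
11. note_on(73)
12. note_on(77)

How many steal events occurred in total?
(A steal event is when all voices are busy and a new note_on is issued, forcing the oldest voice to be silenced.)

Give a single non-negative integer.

Op 1: note_on(89): voice 0 is free -> assigned | voices=[89 - -]
Op 2: note_on(85): voice 1 is free -> assigned | voices=[89 85 -]
Op 3: note_on(61): voice 2 is free -> assigned | voices=[89 85 61]
Op 4: note_on(69): all voices busy, STEAL voice 0 (pitch 89, oldest) -> assign | voices=[69 85 61]
Op 5: note_on(64): all voices busy, STEAL voice 1 (pitch 85, oldest) -> assign | voices=[69 64 61]
Op 6: note_on(83): all voices busy, STEAL voice 2 (pitch 61, oldest) -> assign | voices=[69 64 83]
Op 7: note_off(83): free voice 2 | voices=[69 64 -]
Op 8: note_on(70): voice 2 is free -> assigned | voices=[69 64 70]
Op 9: note_on(72): all voices busy, STEAL voice 0 (pitch 69, oldest) -> assign | voices=[72 64 70]
Op 10: note_on(68): all voices busy, STEAL voice 1 (pitch 64, oldest) -> assign | voices=[72 68 70]
Op 11: note_on(73): all voices busy, STEAL voice 2 (pitch 70, oldest) -> assign | voices=[72 68 73]
Op 12: note_on(77): all voices busy, STEAL voice 0 (pitch 72, oldest) -> assign | voices=[77 68 73]

Answer: 7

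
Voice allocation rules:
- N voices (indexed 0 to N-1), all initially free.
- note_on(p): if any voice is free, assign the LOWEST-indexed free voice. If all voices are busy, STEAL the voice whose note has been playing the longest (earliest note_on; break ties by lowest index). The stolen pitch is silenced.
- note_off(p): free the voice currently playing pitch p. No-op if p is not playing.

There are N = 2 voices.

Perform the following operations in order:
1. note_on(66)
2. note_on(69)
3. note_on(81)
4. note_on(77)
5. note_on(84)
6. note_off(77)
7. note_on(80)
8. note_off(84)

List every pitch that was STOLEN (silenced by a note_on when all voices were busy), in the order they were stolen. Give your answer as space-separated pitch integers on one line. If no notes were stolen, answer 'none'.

Op 1: note_on(66): voice 0 is free -> assigned | voices=[66 -]
Op 2: note_on(69): voice 1 is free -> assigned | voices=[66 69]
Op 3: note_on(81): all voices busy, STEAL voice 0 (pitch 66, oldest) -> assign | voices=[81 69]
Op 4: note_on(77): all voices busy, STEAL voice 1 (pitch 69, oldest) -> assign | voices=[81 77]
Op 5: note_on(84): all voices busy, STEAL voice 0 (pitch 81, oldest) -> assign | voices=[84 77]
Op 6: note_off(77): free voice 1 | voices=[84 -]
Op 7: note_on(80): voice 1 is free -> assigned | voices=[84 80]
Op 8: note_off(84): free voice 0 | voices=[- 80]

Answer: 66 69 81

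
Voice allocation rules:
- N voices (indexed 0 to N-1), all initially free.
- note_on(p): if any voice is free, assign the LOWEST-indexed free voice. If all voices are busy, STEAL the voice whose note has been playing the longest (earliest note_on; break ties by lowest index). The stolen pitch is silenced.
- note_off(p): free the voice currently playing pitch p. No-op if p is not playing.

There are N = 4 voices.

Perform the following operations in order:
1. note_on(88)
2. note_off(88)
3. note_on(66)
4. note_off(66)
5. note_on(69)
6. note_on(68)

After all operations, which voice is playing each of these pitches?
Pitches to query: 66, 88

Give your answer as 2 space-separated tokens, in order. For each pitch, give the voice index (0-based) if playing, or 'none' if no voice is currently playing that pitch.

Answer: none none

Derivation:
Op 1: note_on(88): voice 0 is free -> assigned | voices=[88 - - -]
Op 2: note_off(88): free voice 0 | voices=[- - - -]
Op 3: note_on(66): voice 0 is free -> assigned | voices=[66 - - -]
Op 4: note_off(66): free voice 0 | voices=[- - - -]
Op 5: note_on(69): voice 0 is free -> assigned | voices=[69 - - -]
Op 6: note_on(68): voice 1 is free -> assigned | voices=[69 68 - -]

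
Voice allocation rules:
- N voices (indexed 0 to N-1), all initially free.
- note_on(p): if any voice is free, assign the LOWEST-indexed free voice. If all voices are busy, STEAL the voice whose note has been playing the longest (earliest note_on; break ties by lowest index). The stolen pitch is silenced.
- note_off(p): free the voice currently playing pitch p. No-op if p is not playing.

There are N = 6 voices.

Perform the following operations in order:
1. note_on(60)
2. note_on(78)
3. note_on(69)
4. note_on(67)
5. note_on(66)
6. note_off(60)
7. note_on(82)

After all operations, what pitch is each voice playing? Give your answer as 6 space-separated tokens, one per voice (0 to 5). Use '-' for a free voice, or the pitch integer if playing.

Op 1: note_on(60): voice 0 is free -> assigned | voices=[60 - - - - -]
Op 2: note_on(78): voice 1 is free -> assigned | voices=[60 78 - - - -]
Op 3: note_on(69): voice 2 is free -> assigned | voices=[60 78 69 - - -]
Op 4: note_on(67): voice 3 is free -> assigned | voices=[60 78 69 67 - -]
Op 5: note_on(66): voice 4 is free -> assigned | voices=[60 78 69 67 66 -]
Op 6: note_off(60): free voice 0 | voices=[- 78 69 67 66 -]
Op 7: note_on(82): voice 0 is free -> assigned | voices=[82 78 69 67 66 -]

Answer: 82 78 69 67 66 -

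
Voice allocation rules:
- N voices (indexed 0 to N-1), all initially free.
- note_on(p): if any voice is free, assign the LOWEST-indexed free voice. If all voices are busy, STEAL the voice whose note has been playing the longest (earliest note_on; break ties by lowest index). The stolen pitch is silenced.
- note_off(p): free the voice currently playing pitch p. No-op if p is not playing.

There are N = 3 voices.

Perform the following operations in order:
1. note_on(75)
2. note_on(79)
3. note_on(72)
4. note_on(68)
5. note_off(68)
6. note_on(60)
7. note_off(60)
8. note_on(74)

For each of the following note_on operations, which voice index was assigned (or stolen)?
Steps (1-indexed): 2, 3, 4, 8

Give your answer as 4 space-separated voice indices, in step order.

Answer: 1 2 0 0

Derivation:
Op 1: note_on(75): voice 0 is free -> assigned | voices=[75 - -]
Op 2: note_on(79): voice 1 is free -> assigned | voices=[75 79 -]
Op 3: note_on(72): voice 2 is free -> assigned | voices=[75 79 72]
Op 4: note_on(68): all voices busy, STEAL voice 0 (pitch 75, oldest) -> assign | voices=[68 79 72]
Op 5: note_off(68): free voice 0 | voices=[- 79 72]
Op 6: note_on(60): voice 0 is free -> assigned | voices=[60 79 72]
Op 7: note_off(60): free voice 0 | voices=[- 79 72]
Op 8: note_on(74): voice 0 is free -> assigned | voices=[74 79 72]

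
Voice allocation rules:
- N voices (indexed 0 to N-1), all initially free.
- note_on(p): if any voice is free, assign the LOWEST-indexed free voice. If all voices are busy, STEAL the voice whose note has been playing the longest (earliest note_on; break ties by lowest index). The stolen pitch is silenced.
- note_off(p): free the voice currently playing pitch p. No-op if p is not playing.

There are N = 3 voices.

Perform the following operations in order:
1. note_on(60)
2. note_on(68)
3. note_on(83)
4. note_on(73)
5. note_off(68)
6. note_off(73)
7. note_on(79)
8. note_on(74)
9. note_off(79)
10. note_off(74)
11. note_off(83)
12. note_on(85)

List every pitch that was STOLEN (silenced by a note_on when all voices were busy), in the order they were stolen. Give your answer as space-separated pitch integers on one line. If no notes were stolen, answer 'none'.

Op 1: note_on(60): voice 0 is free -> assigned | voices=[60 - -]
Op 2: note_on(68): voice 1 is free -> assigned | voices=[60 68 -]
Op 3: note_on(83): voice 2 is free -> assigned | voices=[60 68 83]
Op 4: note_on(73): all voices busy, STEAL voice 0 (pitch 60, oldest) -> assign | voices=[73 68 83]
Op 5: note_off(68): free voice 1 | voices=[73 - 83]
Op 6: note_off(73): free voice 0 | voices=[- - 83]
Op 7: note_on(79): voice 0 is free -> assigned | voices=[79 - 83]
Op 8: note_on(74): voice 1 is free -> assigned | voices=[79 74 83]
Op 9: note_off(79): free voice 0 | voices=[- 74 83]
Op 10: note_off(74): free voice 1 | voices=[- - 83]
Op 11: note_off(83): free voice 2 | voices=[- - -]
Op 12: note_on(85): voice 0 is free -> assigned | voices=[85 - -]

Answer: 60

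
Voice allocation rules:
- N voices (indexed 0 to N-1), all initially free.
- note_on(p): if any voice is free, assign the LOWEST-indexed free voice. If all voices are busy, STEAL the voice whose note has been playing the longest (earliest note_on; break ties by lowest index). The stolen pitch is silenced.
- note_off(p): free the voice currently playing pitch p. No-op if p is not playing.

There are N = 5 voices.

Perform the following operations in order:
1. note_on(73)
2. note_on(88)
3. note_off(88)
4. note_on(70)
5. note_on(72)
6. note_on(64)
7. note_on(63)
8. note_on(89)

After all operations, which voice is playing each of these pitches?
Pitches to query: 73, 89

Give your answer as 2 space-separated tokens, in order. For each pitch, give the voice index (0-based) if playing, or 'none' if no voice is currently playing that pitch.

Answer: none 0

Derivation:
Op 1: note_on(73): voice 0 is free -> assigned | voices=[73 - - - -]
Op 2: note_on(88): voice 1 is free -> assigned | voices=[73 88 - - -]
Op 3: note_off(88): free voice 1 | voices=[73 - - - -]
Op 4: note_on(70): voice 1 is free -> assigned | voices=[73 70 - - -]
Op 5: note_on(72): voice 2 is free -> assigned | voices=[73 70 72 - -]
Op 6: note_on(64): voice 3 is free -> assigned | voices=[73 70 72 64 -]
Op 7: note_on(63): voice 4 is free -> assigned | voices=[73 70 72 64 63]
Op 8: note_on(89): all voices busy, STEAL voice 0 (pitch 73, oldest) -> assign | voices=[89 70 72 64 63]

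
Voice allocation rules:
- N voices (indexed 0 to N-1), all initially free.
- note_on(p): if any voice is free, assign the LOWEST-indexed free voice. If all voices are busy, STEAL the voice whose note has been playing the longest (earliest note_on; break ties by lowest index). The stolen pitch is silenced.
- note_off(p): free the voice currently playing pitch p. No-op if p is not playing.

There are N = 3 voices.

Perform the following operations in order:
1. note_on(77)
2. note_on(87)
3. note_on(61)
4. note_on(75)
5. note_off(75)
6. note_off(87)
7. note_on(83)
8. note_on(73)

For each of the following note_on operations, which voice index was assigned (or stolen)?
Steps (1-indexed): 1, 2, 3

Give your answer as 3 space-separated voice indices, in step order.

Op 1: note_on(77): voice 0 is free -> assigned | voices=[77 - -]
Op 2: note_on(87): voice 1 is free -> assigned | voices=[77 87 -]
Op 3: note_on(61): voice 2 is free -> assigned | voices=[77 87 61]
Op 4: note_on(75): all voices busy, STEAL voice 0 (pitch 77, oldest) -> assign | voices=[75 87 61]
Op 5: note_off(75): free voice 0 | voices=[- 87 61]
Op 6: note_off(87): free voice 1 | voices=[- - 61]
Op 7: note_on(83): voice 0 is free -> assigned | voices=[83 - 61]
Op 8: note_on(73): voice 1 is free -> assigned | voices=[83 73 61]

Answer: 0 1 2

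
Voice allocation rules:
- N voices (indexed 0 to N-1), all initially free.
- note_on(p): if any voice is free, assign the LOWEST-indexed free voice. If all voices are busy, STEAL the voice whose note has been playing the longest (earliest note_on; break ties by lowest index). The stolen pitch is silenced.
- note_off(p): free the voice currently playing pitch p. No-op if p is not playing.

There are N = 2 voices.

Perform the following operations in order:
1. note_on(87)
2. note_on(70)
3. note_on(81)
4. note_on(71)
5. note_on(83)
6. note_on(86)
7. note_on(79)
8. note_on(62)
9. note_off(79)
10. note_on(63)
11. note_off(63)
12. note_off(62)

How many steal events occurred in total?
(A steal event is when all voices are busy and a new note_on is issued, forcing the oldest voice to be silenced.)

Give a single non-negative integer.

Answer: 6

Derivation:
Op 1: note_on(87): voice 0 is free -> assigned | voices=[87 -]
Op 2: note_on(70): voice 1 is free -> assigned | voices=[87 70]
Op 3: note_on(81): all voices busy, STEAL voice 0 (pitch 87, oldest) -> assign | voices=[81 70]
Op 4: note_on(71): all voices busy, STEAL voice 1 (pitch 70, oldest) -> assign | voices=[81 71]
Op 5: note_on(83): all voices busy, STEAL voice 0 (pitch 81, oldest) -> assign | voices=[83 71]
Op 6: note_on(86): all voices busy, STEAL voice 1 (pitch 71, oldest) -> assign | voices=[83 86]
Op 7: note_on(79): all voices busy, STEAL voice 0 (pitch 83, oldest) -> assign | voices=[79 86]
Op 8: note_on(62): all voices busy, STEAL voice 1 (pitch 86, oldest) -> assign | voices=[79 62]
Op 9: note_off(79): free voice 0 | voices=[- 62]
Op 10: note_on(63): voice 0 is free -> assigned | voices=[63 62]
Op 11: note_off(63): free voice 0 | voices=[- 62]
Op 12: note_off(62): free voice 1 | voices=[- -]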